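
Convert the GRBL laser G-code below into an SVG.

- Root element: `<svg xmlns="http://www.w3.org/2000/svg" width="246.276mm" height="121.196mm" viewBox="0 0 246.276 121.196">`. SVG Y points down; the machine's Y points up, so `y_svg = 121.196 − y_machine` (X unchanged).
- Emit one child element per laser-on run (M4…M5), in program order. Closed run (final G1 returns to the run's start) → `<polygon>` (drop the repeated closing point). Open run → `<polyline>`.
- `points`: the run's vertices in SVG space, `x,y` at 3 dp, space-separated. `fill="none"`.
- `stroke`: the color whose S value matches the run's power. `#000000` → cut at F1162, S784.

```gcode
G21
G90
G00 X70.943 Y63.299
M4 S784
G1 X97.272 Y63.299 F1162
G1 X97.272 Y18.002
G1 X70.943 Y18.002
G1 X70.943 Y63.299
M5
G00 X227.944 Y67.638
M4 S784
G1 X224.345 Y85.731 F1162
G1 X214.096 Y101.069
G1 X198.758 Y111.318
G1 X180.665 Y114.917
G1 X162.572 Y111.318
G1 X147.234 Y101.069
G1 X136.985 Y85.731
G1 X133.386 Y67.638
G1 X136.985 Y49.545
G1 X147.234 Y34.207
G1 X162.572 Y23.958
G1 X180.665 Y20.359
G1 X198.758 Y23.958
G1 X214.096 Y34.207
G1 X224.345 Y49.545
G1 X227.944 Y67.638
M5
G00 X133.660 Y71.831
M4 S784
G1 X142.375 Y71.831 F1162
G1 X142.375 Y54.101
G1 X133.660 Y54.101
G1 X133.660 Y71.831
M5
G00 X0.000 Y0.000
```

<svg xmlns="http://www.w3.org/2000/svg" width="246.276mm" height="121.196mm" viewBox="0 0 246.276 121.196">
  <polygon points="70.943,57.897 97.272,57.897 97.272,103.194 70.943,103.194" fill="none" stroke="#000000"/>
  <polygon points="227.944,53.558 224.345,35.465 214.096,20.127 198.758,9.878 180.665,6.279 162.572,9.878 147.234,20.127 136.985,35.465 133.386,53.558 136.985,71.651 147.234,86.989 162.572,97.238 180.665,100.837 198.758,97.238 214.096,86.989 224.345,71.651" fill="none" stroke="#000000"/>
  <polygon points="133.660,49.365 142.375,49.365 142.375,67.095 133.660,67.095" fill="none" stroke="#000000"/>
</svg>

Machine Y-up, SVG Y-down with viewBox height 121.196, so y_svg = 121.196 − y_machine; X carries over. Every run uses S784, so all elements get stroke `#000000` (cut).

Run 1: The run returns to its start, so emit a `<polygon>` with points (Y-flipped): 70.943,57.897 97.272,57.897 97.272,103.194 70.943,103.194.

Run 2: The run returns to its start, so emit a `<polygon>` with points (Y-flipped): 227.944,53.558 224.345,35.465 214.096,20.127 198.758,9.878 180.665,6.279 162.572,9.878 147.234,20.127 136.985,35.465 133.386,53.558 136.985,71.651 147.234,86.989 162.572,97.238 180.665,100.837 198.758,97.238 214.096,86.989 224.345,71.651.

Run 3: The run returns to its start, so emit a `<polygon>` with points (Y-flipped): 133.660,49.365 142.375,49.365 142.375,67.095 133.660,67.095.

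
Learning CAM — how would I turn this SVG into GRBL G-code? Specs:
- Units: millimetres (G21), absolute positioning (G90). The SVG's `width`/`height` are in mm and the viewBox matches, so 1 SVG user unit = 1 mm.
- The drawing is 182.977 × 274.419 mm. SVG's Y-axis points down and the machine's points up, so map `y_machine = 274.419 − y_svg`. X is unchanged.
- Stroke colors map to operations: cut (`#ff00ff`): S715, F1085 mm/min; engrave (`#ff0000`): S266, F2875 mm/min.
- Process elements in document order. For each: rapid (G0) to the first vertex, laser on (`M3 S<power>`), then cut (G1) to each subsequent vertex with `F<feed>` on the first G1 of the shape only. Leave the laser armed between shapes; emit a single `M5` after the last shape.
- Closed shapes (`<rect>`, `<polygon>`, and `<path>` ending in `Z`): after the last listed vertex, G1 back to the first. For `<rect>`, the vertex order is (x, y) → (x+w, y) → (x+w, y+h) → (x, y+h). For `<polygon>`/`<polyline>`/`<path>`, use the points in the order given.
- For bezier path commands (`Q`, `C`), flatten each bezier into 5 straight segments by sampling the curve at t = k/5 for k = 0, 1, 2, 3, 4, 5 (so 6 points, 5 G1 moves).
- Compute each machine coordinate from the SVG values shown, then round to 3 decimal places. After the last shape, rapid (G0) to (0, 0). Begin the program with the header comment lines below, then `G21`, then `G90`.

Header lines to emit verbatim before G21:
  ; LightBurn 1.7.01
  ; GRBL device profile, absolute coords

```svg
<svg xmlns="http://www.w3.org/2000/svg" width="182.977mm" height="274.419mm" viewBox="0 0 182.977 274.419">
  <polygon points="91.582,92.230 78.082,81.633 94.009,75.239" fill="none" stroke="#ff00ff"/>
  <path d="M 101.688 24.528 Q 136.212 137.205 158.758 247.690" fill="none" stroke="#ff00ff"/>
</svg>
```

Since the viewBox matches the mm dimensions, user units are millimetres directly. The only transform is the Y-flip y_m = 274.419 − y_svg.

Shape 1 is a regular polygon drawn with `<polygon>`. Its stroke #ff00ff means cut at S715, F1085. After flipping Y the toolpath is (91.582,182.189) → (78.082,192.786) → (94.009,199.180) → (91.582,182.189), returning to the start.

Shape 2 is a quadratic bezier drawn with `<path>`. Its stroke #ff00ff means cut at S715, F1085. After flipping Y the toolpath is (101.688,249.891) → (115.018,204.908) → (127.391,160.100) → (138.805,115.468) → (149.260,71.011) → (158.758,26.729).

; LightBurn 1.7.01
; GRBL device profile, absolute coords
G21
G90
G0 X91.582 Y182.189
M3 S715
G1 X78.082 Y192.786 F1085
G1 X94.009 Y199.180
G1 X91.582 Y182.189
G0 X101.688 Y249.891
M3 S715
G1 X115.018 Y204.908 F1085
G1 X127.391 Y160.100
G1 X138.805 Y115.468
G1 X149.260 Y71.011
G1 X158.758 Y26.729
M5
G0 X0.000 Y0.000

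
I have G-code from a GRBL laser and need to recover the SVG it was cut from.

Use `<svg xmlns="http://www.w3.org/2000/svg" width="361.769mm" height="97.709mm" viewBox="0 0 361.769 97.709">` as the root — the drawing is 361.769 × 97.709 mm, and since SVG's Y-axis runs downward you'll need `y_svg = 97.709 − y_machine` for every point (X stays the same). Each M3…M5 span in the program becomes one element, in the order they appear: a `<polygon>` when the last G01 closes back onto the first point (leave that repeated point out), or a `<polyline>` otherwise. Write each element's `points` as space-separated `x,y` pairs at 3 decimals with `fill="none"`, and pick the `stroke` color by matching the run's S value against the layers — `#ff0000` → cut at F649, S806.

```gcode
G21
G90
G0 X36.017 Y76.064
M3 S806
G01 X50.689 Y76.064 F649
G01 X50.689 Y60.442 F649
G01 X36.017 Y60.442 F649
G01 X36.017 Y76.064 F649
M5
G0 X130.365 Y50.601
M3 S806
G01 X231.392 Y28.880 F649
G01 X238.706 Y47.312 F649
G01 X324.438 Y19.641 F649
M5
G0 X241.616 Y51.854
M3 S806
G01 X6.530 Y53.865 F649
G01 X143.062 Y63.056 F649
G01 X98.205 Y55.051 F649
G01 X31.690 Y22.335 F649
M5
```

<svg xmlns="http://www.w3.org/2000/svg" width="361.769mm" height="97.709mm" viewBox="0 0 361.769 97.709">
  <polygon points="36.017,21.645 50.689,21.645 50.689,37.267 36.017,37.267" fill="none" stroke="#ff0000"/>
  <polyline points="130.365,47.108 231.392,68.829 238.706,50.397 324.438,78.068" fill="none" stroke="#ff0000"/>
  <polyline points="241.616,45.855 6.530,43.844 143.062,34.653 98.205,42.658 31.690,75.374" fill="none" stroke="#ff0000"/>
</svg>

Each laser-on run becomes one SVG element. Flip Y back into SVG space with y_svg = 97.709 − y_machine. Every run uses S806, so all elements get stroke `#ff0000` (cut).

Run 1: The run returns to its start, so emit a `<polygon>` with points (Y-flipped): 36.017,21.645 50.689,21.645 50.689,37.267 36.017,37.267.

Run 2: The run is open, so emit a `<polyline>` with points (Y-flipped): 130.365,47.108 231.392,68.829 238.706,50.397 324.438,78.068.

Run 3: The run is open, so emit a `<polyline>` with points (Y-flipped): 241.616,45.855 6.530,43.844 143.062,34.653 98.205,42.658 31.690,75.374.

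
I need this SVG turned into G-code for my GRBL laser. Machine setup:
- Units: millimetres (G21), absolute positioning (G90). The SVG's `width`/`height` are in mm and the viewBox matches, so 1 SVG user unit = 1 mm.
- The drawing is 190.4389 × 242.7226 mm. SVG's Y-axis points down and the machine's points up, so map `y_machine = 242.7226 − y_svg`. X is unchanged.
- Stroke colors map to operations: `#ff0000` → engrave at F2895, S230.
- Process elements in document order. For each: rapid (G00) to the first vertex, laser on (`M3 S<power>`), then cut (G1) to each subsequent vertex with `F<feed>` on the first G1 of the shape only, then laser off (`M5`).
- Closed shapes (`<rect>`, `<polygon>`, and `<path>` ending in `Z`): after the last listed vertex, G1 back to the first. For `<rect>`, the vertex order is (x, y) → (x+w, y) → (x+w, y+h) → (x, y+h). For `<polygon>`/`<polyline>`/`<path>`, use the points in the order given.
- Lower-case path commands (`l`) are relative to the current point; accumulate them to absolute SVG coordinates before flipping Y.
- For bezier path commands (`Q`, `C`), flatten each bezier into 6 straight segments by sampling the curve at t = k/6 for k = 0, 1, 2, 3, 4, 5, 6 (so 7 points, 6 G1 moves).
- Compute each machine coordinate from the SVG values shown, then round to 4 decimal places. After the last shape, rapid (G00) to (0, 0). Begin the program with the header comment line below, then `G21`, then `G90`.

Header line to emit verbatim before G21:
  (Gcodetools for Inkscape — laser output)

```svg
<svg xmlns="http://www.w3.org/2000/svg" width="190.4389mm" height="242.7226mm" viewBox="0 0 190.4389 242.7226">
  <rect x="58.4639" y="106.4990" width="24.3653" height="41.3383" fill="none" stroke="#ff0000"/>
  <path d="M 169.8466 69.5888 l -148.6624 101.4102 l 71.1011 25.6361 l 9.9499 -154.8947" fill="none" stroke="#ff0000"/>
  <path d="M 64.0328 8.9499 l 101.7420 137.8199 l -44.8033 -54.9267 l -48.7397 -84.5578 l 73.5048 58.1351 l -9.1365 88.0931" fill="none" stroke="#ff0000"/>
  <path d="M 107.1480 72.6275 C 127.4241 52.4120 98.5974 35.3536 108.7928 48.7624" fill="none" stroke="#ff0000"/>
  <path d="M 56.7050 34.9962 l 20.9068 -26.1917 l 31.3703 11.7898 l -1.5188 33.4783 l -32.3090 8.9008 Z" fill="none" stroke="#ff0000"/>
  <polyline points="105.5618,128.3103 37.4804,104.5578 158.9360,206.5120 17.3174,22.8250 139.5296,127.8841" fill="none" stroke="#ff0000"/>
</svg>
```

(Gcodetools for Inkscape — laser output)
G21
G90
G00 X58.4639 Y136.2236
M3 S230
G1 X82.8292 Y136.2236 F2895
G1 X82.8292 Y94.8853
G1 X58.4639 Y94.8853
G1 X58.4639 Y136.2236
M5
G00 X169.8466 Y173.1338
M3 S230
G1 X21.1842 Y71.7236 F2895
G1 X92.2853 Y46.0875
G1 X102.2352 Y200.9822
M5
G00 X64.0328 Y233.7727
M3 S230
G1 X165.7748 Y95.9528 F2895
G1 X120.9715 Y150.8795
G1 X72.2318 Y235.4373
G1 X145.7366 Y177.3022
G1 X136.6001 Y89.2091
M5
G00 X107.1480 Y170.0951
M3 S230
G1 X113.6021 Y179.8133 F2895
G1 X114.3204 Y188.2467
G1 X111.7507 Y194.6368
G1 X108.3409 Y198.2248
G1 X106.5390 Y198.2521
G1 X108.7928 Y193.9602
M5
G00 X56.7050 Y207.7264
M3 S230
G1 X77.6118 Y233.9181 F2895
G1 X108.9821 Y222.1283
G1 X107.4633 Y188.6500
G1 X75.1543 Y179.7492
G1 X56.7050 Y207.7264
M5
G00 X105.5618 Y114.4123
M3 S230
G1 X37.4804 Y138.1648 F2895
G1 X158.9360 Y36.2106
G1 X17.3174 Y219.8976
G1 X139.5296 Y114.8385
M5
G00 X0.0000 Y0.0000

1 u = 1 mm; y_m = 242.7226 − y.

[1] `<rect>` rectangle, #ff0000→engrave S230 F2895: (58.4639,136.2236) → (82.8292,136.2236) → (82.8292,94.8853) → (58.4639,94.8853) → (58.4639,136.2236) (closed)

[2] `<path>` open polyline, #ff0000→engrave S230 F2895: (169.8466,173.1338) → (21.1842,71.7236) → (92.2853,46.0875) → (102.2352,200.9822)

[3] `<path>` open polyline, #ff0000→engrave S230 F2895: (64.0328,233.7727) → (165.7748,95.9528) → (120.9715,150.8795) → (72.2318,235.4373) → (145.7366,177.3022) → (136.6001,89.2091)

[4] `<path>` cubic bezier, #ff0000→engrave S230 F2895: (107.1480,170.0951) → (113.6021,179.8133) → (114.3204,188.2467) → (111.7507,194.6368) → (108.3409,198.2248) → (106.5390,198.2521) → (108.7928,193.9602)

[5] `<path>` regular polygon, #ff0000→engrave S230 F2895: (56.7050,207.7264) → (77.6118,233.9181) → (108.9821,222.1283) → (107.4633,188.6500) → (75.1543,179.7492) → (56.7050,207.7264) (closed)

[6] `<polyline>` open polyline, #ff0000→engrave S230 F2895: (105.5618,114.4123) → (37.4804,138.1648) → (158.9360,36.2106) → (17.3174,219.8976) → (139.5296,114.8385)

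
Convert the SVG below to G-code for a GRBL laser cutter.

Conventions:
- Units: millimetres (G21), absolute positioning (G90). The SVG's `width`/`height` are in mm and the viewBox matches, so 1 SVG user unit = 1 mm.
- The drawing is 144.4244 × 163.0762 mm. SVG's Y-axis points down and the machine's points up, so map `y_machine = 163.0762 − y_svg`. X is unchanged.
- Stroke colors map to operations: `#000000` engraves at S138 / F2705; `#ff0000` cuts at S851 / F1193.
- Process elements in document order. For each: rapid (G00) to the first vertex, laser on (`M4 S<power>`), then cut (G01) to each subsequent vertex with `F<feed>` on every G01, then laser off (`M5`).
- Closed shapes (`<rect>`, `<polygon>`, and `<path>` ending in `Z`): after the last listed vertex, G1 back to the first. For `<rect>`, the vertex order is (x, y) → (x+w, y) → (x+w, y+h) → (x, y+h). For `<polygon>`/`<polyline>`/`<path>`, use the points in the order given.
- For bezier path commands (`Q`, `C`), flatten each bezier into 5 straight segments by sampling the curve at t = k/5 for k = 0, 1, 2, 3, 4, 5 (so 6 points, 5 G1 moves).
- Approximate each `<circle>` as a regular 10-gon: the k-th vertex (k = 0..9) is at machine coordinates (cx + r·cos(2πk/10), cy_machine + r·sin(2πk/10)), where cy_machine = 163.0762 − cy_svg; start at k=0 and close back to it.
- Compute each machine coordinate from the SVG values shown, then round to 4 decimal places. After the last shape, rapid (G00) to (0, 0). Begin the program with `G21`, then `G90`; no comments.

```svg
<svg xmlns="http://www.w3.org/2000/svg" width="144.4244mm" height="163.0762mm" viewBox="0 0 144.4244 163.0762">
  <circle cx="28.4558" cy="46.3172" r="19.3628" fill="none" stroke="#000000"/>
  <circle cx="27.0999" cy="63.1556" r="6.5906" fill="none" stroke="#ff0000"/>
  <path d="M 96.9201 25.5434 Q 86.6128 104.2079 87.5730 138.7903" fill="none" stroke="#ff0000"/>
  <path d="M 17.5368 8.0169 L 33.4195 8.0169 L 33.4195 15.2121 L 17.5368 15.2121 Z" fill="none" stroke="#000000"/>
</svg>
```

viewBox `0 0 144.4244 163.0762` with mm width/height → 1 unit = 1 mm. Flip: y_m = 163.0762 − y_svg.

**Shape 1** — `<circle>` circle, stroke `#000000` → engrave (S138, F2705). Machine vertices: (47.8186,116.7590) → (44.1206,128.1402) → (34.4392,135.1741) → (22.4724,135.1741) → (12.7910,128.1402) → (9.0930,116.7590) → (12.7910,105.3778) → (22.4724,98.3439) → (34.4392,98.3439) → (44.1206,105.3778) → (47.8186,116.7590). Closed: final G1 returns to the first vertex.

**Shape 2** — `<circle>` circle, stroke `#ff0000` → cut (S851, F1193). Machine vertices: (33.6905,99.9206) → (32.4318,103.7945) → (29.1365,106.1886) → (25.0633,106.1886) → (21.7680,103.7945) → (20.5093,99.9206) → (21.7680,96.0467) → (25.0633,93.6526) → (29.1365,93.6526) → (32.4318,96.0467) → (33.6905,99.9206). Closed: final G1 returns to the first vertex.

**Shape 3** — `<path>` quadratic bezier, stroke `#ff0000` → cut (S851, F1193). Control points (SVG): P0=(96.9201,25.5434), P1=(86.6128,104.2079), P2=(87.5730,138.7903); sampled at t=k/5. Machine vertices: (96.9201,137.5328) → (93.2479,107.8303) → (90.4771,81.6543) → (88.6076,59.0050) → (87.6396,39.8821) → (87.5730,24.2859). Open path.

**Shape 4** — `<path>` rectangle, stroke `#000000` → engrave (S138, F2705). Machine vertices: (17.5368,155.0593) → (33.4195,155.0593) → (33.4195,147.8641) → (17.5368,147.8641) → (17.5368,155.0593). Closed: final G1 returns to the first vertex.

G21
G90
G00 X47.8186 Y116.7590
M4 S138
G01 X44.1206 Y128.1402 F2705
G01 X34.4392 Y135.1741 F2705
G01 X22.4724 Y135.1741 F2705
G01 X12.7910 Y128.1402 F2705
G01 X9.0930 Y116.7590 F2705
G01 X12.7910 Y105.3778 F2705
G01 X22.4724 Y98.3439 F2705
G01 X34.4392 Y98.3439 F2705
G01 X44.1206 Y105.3778 F2705
G01 X47.8186 Y116.7590 F2705
M5
G00 X33.6905 Y99.9206
M4 S851
G01 X32.4318 Y103.7945 F1193
G01 X29.1365 Y106.1886 F1193
G01 X25.0633 Y106.1886 F1193
G01 X21.7680 Y103.7945 F1193
G01 X20.5093 Y99.9206 F1193
G01 X21.7680 Y96.0467 F1193
G01 X25.0633 Y93.6526 F1193
G01 X29.1365 Y93.6526 F1193
G01 X32.4318 Y96.0467 F1193
G01 X33.6905 Y99.9206 F1193
M5
G00 X96.9201 Y137.5328
M4 S851
G01 X93.2479 Y107.8303 F1193
G01 X90.4771 Y81.6543 F1193
G01 X88.6076 Y59.0050 F1193
G01 X87.6396 Y39.8821 F1193
G01 X87.5730 Y24.2859 F1193
M5
G00 X17.5368 Y155.0593
M4 S138
G01 X33.4195 Y155.0593 F2705
G01 X33.4195 Y147.8641 F2705
G01 X17.5368 Y147.8641 F2705
G01 X17.5368 Y155.0593 F2705
M5
G00 X0.0000 Y0.0000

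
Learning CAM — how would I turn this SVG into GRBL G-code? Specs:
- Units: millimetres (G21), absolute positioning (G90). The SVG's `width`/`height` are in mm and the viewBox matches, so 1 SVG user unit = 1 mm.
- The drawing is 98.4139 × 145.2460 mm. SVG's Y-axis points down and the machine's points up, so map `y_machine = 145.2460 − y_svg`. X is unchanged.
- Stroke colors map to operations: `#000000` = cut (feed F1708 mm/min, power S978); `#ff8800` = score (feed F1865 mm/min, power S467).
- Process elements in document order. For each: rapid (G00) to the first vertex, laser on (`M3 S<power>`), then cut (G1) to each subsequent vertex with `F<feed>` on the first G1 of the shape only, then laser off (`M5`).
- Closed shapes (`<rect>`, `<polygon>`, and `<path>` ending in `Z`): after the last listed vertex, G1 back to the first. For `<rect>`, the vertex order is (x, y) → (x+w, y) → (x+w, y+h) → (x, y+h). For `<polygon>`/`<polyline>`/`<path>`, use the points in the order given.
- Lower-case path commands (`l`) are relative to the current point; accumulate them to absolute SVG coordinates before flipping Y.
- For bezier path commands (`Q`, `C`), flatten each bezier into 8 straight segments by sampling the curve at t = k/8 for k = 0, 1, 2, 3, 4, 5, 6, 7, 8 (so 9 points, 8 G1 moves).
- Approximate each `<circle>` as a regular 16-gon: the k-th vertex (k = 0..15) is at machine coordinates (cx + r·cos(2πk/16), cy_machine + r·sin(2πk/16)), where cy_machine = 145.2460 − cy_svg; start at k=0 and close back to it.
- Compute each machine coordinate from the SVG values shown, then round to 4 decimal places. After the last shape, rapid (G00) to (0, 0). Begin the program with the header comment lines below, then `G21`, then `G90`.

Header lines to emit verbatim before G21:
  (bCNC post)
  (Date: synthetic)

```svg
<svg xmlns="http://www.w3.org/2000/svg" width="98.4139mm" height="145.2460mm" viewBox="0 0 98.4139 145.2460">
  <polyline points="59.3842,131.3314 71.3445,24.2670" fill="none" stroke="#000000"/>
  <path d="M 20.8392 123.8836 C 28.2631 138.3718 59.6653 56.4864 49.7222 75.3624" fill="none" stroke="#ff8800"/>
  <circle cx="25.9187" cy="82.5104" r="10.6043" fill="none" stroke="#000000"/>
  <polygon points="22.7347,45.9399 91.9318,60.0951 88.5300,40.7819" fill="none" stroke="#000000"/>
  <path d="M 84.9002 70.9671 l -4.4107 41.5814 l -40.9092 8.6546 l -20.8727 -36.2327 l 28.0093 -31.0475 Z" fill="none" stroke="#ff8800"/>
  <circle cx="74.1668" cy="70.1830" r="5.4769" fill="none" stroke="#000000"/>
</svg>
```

(bCNC post)
(Date: synthetic)
G21
G90
G00 X59.3842 Y13.9146
M3 S978
G1 X71.3445 Y120.9790 F1708
M5
G00 X20.8392 Y21.3624
M3 S467
G1 X24.6196 Y20.0618 F1865
G1 X29.8824 Y25.4861
G1 X35.8621 Y35.3250
G1 X41.7933 Y47.2684
G1 X46.9104 Y59.0062
G1 X50.4480 Y68.2281
G1 X51.6404 Y72.6239
G1 X49.7222 Y69.8836
M5
G00 X36.5230 Y62.7356
M3 S978
G1 X35.7158 Y66.7937 F1708
G1 X33.4171 Y70.2340
G1 X29.9768 Y72.5327
G1 X25.9187 Y73.3399
G1 X21.8606 Y72.5327
G1 X18.4203 Y70.2340
G1 X16.1216 Y66.7937
G1 X15.3144 Y62.7356
G1 X16.1216 Y58.6775
G1 X18.4203 Y55.2372
G1 X21.8606 Y52.9385
G1 X25.9187 Y52.1313
G1 X29.9768 Y52.9385
G1 X33.4171 Y55.2372
G1 X35.7158 Y58.6775
G1 X36.5230 Y62.7356
M5
G00 X22.7347 Y99.3061
M3 S978
G1 X91.9318 Y85.1509 F1708
G1 X88.5300 Y104.4641
G1 X22.7347 Y99.3061
M5
G00 X84.9002 Y74.2789
M3 S467
G1 X80.4895 Y32.6975 F1865
G1 X39.5803 Y24.0429
G1 X18.7076 Y60.2756
G1 X46.7169 Y91.3231
G1 X84.9002 Y74.2789
M5
G00 X79.6437 Y75.0630
M3 S978
G1 X79.2268 Y77.1589 F1708
G1 X78.0396 Y78.9358
G1 X76.2627 Y80.1230
G1 X74.1668 Y80.5399
G1 X72.0709 Y80.1230
G1 X70.2940 Y78.9358
G1 X69.1068 Y77.1589
G1 X68.6899 Y75.0630
G1 X69.1068 Y72.9671
G1 X70.2940 Y71.1902
G1 X72.0709 Y70.0030
G1 X74.1668 Y69.5861
G1 X76.2627 Y70.0030
G1 X78.0396 Y71.1902
G1 X79.2268 Y72.9671
G1 X79.6437 Y75.0630
M5
G00 X0.0000 Y0.0000

Since the viewBox matches the mm dimensions, user units are millimetres directly. The only transform is the Y-flip y_m = 145.2460 − y_svg.

Shape 1 is a line segment drawn with `<polyline>`. Its stroke #000000 means cut at S978, F1708. After flipping Y the toolpath is (59.3842,13.9146) → (71.3445,120.9790).

Shape 2 is a cubic bezier drawn with `<path>`. Its stroke #ff8800 means score at S467, F1865. After flipping Y the toolpath is (20.8392,21.3624) → (24.6196,20.0618) → (29.8824,25.4861) → (35.8621,35.3250) → (41.7933,47.2684) → (46.9104,59.0062) → (50.4480,68.2281) → (51.6404,72.6239) → (49.7222,69.8836).

Shape 3 is a circle drawn with `<circle>`. Its stroke #000000 means cut at S978, F1708. After flipping Y the toolpath is (36.5230,62.7356) → (35.7158,66.7937) → (33.4171,70.2340) → (29.9768,72.5327) → (25.9187,73.3399) → (21.8606,72.5327) → (18.4203,70.2340) → (16.1216,66.7937) → (15.3144,62.7356) → (16.1216,58.6775) → (18.4203,55.2372) → (21.8606,52.9385) → (25.9187,52.1313) → (29.9768,52.9385) → (33.4171,55.2372) → (35.7158,58.6775) → (36.5230,62.7356), returning to the start.

Shape 4 is a closed polygon drawn with `<polygon>`. Its stroke #000000 means cut at S978, F1708. After flipping Y the toolpath is (22.7347,99.3061) → (91.9318,85.1509) → (88.5300,104.4641) → (22.7347,99.3061), returning to the start.

Shape 5 is a regular polygon drawn with `<path>`. Its stroke #ff8800 means score at S467, F1865. After flipping Y the toolpath is (84.9002,74.2789) → (80.4895,32.6975) → (39.5803,24.0429) → (18.7076,60.2756) → (46.7169,91.3231) → (84.9002,74.2789), returning to the start.

Shape 6 is a circle drawn with `<circle>`. Its stroke #000000 means cut at S978, F1708. After flipping Y the toolpath is (79.6437,75.0630) → (79.2268,77.1589) → (78.0396,78.9358) → (76.2627,80.1230) → (74.1668,80.5399) → (72.0709,80.1230) → (70.2940,78.9358) → (69.1068,77.1589) → (68.6899,75.0630) → (69.1068,72.9671) → (70.2940,71.1902) → (72.0709,70.0030) → (74.1668,69.5861) → (76.2627,70.0030) → (78.0396,71.1902) → (79.2268,72.9671) → (79.6437,75.0630), returning to the start.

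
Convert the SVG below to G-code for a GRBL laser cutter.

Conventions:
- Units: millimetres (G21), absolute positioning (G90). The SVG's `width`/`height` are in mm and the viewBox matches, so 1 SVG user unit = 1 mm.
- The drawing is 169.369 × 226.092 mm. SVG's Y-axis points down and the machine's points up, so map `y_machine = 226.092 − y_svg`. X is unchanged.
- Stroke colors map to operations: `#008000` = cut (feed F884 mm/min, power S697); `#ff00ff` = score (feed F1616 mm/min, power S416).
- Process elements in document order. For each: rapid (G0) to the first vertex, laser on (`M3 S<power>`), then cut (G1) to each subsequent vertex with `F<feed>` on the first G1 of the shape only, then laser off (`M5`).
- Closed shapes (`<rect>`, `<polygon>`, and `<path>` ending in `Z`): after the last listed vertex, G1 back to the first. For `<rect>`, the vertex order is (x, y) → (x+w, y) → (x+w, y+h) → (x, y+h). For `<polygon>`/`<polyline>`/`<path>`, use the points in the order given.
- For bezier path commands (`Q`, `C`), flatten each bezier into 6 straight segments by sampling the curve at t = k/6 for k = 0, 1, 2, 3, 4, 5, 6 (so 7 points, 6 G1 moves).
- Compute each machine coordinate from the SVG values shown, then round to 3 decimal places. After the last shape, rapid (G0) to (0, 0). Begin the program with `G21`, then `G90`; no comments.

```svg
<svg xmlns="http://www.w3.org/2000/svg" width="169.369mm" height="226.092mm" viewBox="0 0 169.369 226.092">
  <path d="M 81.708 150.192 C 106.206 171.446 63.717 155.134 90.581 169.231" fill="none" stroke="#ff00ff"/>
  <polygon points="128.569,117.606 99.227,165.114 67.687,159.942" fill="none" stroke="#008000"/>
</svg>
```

G21
G90
G0 X81.708 Y75.900
M3 S416
G1 X89.006 Y68.089 F1616
G1 X88.927 Y64.650
G1 X85.257 Y63.697
G1 X81.785 Y63.339
G1 X82.297 Y61.690
G1 X90.581 Y56.861
M5
G0 X128.569 Y108.486
M3 S697
G1 X99.227 Y60.978 F884
G1 X67.687 Y66.150
G1 X128.569 Y108.486
M5
G0 X0.000 Y0.000

viewBox `0 0 169.369 226.092` with mm width/height → 1 unit = 1 mm. Flip: y_m = 226.092 − y_svg.

**Shape 1** — `<path>` cubic bezier, stroke `#ff00ff` → score (S416, F1616). Control points (SVG): P0=(81.708,150.192), P1=(106.206,171.446), P2=(63.717,155.134), P3=(90.581,169.231); sampled at t=k/6. Machine vertices: (81.708,75.900) → (89.006,68.089) → (88.927,64.650) → (85.257,63.697) → (81.785,63.339) → (82.297,61.690) → (90.581,56.861). Open path.

**Shape 2** — `<polygon>` closed polygon, stroke `#008000` → cut (S697, F884). Machine vertices: (128.569,108.486) → (99.227,60.978) → (67.687,66.150) → (128.569,108.486). Closed: final G1 returns to the first vertex.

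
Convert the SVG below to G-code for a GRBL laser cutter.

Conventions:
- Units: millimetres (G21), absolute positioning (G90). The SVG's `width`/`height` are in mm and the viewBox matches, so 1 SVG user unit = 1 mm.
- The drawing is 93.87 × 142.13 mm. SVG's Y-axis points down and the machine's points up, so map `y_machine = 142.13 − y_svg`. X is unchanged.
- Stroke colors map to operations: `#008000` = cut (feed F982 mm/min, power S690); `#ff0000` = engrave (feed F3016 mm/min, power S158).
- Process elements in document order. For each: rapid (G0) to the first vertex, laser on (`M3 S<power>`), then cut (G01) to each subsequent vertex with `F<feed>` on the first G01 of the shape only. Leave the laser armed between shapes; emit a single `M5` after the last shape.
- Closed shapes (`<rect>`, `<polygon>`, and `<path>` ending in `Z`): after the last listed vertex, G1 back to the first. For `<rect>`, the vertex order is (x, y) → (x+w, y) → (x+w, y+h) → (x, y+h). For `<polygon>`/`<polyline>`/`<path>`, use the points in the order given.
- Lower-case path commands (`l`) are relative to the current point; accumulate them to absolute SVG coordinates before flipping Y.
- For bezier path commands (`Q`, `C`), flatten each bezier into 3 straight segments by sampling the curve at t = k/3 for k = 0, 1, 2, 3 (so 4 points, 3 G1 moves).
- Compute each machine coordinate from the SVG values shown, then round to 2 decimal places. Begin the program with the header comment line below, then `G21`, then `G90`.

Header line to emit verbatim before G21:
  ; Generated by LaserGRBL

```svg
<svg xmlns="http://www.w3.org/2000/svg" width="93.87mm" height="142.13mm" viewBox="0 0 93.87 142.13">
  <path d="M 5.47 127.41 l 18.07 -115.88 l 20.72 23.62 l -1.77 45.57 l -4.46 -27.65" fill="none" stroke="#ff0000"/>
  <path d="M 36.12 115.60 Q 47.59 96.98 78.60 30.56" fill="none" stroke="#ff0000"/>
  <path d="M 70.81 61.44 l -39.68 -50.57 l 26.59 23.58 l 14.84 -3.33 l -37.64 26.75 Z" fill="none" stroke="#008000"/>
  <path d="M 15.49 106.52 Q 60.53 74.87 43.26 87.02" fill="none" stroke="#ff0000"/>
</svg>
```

viewBox `0 0 93.87 142.13` with mm width/height → 1 unit = 1 mm. Flip: y_m = 142.13 − y_svg.

**Shape 1** — `<path>` open polyline, stroke `#ff0000` → engrave (S158, F3016). Machine vertices: (5.47,14.72) → (23.54,130.60) → (44.26,106.98) → (42.49,61.41) → (38.03,89.06). Open path.

**Shape 2** — `<path>` quadratic bezier, stroke `#ff0000` → engrave (S158, F3016). Control points (SVG): P0=(36.12,115.60), P1=(47.59,96.98), P2=(78.60,30.56); sampled at t=k/3. Machine vertices: (36.12,26.53) → (45.94,44.25) → (60.10,72.60) → (78.60,111.57). Open path.

**Shape 3** — `<path>` closed polygon, stroke `#008000` → cut (S690, F982). Machine vertices: (70.81,80.69) → (31.13,131.26) → (57.72,107.68) → (72.56,111.01) → (34.92,84.26) → (70.81,80.69). Closed: final G1 returns to the first vertex.

**Shape 4** — `<path>` quadratic bezier, stroke `#ff0000` → engrave (S158, F3016). Control points (SVG): P0=(15.49,106.52), P1=(60.53,74.87), P2=(43.26,87.02); sampled at t=k/3. Machine vertices: (15.49,35.61) → (38.59,51.84) → (47.85,58.34) → (43.26,55.11). Open path.

; Generated by LaserGRBL
G21
G90
G0 X5.47 Y14.72
M3 S158
G01 X23.54 Y130.60 F3016
G01 X44.26 Y106.98
G01 X42.49 Y61.41
G01 X38.03 Y89.06
G0 X36.12 Y26.53
M3 S158
G01 X45.94 Y44.25 F3016
G01 X60.10 Y72.60
G01 X78.60 Y111.57
G0 X70.81 Y80.69
M3 S690
G01 X31.13 Y131.26 F982
G01 X57.72 Y107.68
G01 X72.56 Y111.01
G01 X34.92 Y84.26
G01 X70.81 Y80.69
G0 X15.49 Y35.61
M3 S158
G01 X38.59 Y51.84 F3016
G01 X47.85 Y58.34
G01 X43.26 Y55.11
M5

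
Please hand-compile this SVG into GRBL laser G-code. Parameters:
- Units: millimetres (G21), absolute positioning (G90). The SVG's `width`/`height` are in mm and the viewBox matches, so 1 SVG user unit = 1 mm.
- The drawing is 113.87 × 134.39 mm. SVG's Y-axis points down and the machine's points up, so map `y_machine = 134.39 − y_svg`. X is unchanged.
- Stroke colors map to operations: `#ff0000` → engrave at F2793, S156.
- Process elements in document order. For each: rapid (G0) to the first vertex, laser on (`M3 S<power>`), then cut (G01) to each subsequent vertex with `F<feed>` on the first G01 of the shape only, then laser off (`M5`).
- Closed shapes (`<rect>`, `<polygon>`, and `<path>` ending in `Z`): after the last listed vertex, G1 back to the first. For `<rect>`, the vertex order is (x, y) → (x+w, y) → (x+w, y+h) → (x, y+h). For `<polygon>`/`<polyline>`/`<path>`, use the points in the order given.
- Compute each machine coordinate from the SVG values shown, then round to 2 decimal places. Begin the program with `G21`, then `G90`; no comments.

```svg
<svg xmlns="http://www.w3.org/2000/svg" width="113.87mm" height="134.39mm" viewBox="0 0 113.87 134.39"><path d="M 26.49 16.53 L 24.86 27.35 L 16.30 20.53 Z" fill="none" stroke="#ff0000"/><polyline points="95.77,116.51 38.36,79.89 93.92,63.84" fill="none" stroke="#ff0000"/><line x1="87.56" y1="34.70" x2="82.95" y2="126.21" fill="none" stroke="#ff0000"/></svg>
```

Since the viewBox matches the mm dimensions, user units are millimetres directly. The only transform is the Y-flip y_m = 134.39 − y_svg.

Shape 1 is a regular polygon drawn with `<path>`. Its stroke #ff0000 means engrave at S156, F2793. After flipping Y the toolpath is (26.49,117.86) → (24.86,107.04) → (16.30,113.86) → (26.49,117.86), returning to the start.

Shape 2 is a open polyline drawn with `<polyline>`. Its stroke #ff0000 means engrave at S156, F2793. After flipping Y the toolpath is (95.77,17.88) → (38.36,54.50) → (93.92,70.55).

Shape 3 is a line segment drawn with `<line>`. Its stroke #ff0000 means engrave at S156, F2793. After flipping Y the toolpath is (87.56,99.69) → (82.95,8.18).

G21
G90
G0 X26.49 Y117.86
M3 S156
G01 X24.86 Y107.04 F2793
G01 X16.30 Y113.86
G01 X26.49 Y117.86
M5
G0 X95.77 Y17.88
M3 S156
G01 X38.36 Y54.50 F2793
G01 X93.92 Y70.55
M5
G0 X87.56 Y99.69
M3 S156
G01 X82.95 Y8.18 F2793
M5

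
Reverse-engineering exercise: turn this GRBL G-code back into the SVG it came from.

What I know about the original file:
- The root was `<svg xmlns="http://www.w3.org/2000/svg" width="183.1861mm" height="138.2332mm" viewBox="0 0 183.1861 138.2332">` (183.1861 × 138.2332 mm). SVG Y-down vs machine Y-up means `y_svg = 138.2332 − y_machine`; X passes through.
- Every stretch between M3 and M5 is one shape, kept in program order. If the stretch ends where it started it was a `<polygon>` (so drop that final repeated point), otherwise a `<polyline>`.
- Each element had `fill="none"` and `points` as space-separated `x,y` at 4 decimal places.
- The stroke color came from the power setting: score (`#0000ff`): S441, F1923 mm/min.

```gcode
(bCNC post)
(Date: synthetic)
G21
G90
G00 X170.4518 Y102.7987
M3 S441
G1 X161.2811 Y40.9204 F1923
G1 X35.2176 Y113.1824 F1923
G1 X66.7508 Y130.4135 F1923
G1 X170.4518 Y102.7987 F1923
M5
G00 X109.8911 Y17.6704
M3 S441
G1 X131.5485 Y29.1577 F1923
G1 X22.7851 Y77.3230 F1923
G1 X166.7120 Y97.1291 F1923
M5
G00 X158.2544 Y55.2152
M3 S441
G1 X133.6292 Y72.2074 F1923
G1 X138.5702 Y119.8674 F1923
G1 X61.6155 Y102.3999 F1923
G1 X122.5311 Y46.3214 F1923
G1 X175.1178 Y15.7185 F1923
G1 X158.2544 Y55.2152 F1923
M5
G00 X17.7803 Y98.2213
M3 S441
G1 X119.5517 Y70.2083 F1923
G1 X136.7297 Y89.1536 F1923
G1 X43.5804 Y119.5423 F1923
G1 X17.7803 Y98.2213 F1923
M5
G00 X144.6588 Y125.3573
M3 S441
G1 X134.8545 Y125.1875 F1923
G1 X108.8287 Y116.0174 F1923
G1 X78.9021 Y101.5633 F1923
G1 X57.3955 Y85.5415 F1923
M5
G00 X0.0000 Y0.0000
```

<svg xmlns="http://www.w3.org/2000/svg" width="183.1861mm" height="138.2332mm" viewBox="0 0 183.1861 138.2332">
  <polygon points="170.4518,35.4345 161.2811,97.3128 35.2176,25.0508 66.7508,7.8197" fill="none" stroke="#0000ff"/>
  <polyline points="109.8911,120.5628 131.5485,109.0755 22.7851,60.9102 166.7120,41.1041" fill="none" stroke="#0000ff"/>
  <polygon points="158.2544,83.0180 133.6292,66.0258 138.5702,18.3658 61.6155,35.8333 122.5311,91.9118 175.1178,122.5147" fill="none" stroke="#0000ff"/>
  <polygon points="17.7803,40.0119 119.5517,68.0249 136.7297,49.0796 43.5804,18.6909" fill="none" stroke="#0000ff"/>
  <polyline points="144.6588,12.8759 134.8545,13.0457 108.8287,22.2158 78.9021,36.6699 57.3955,52.6917" fill="none" stroke="#0000ff"/>
</svg>

Machine Y-up, SVG Y-down with viewBox height 138.2332, so y_svg = 138.2332 − y_machine; X carries over. Every run uses S441, so all elements get stroke `#0000ff` (score).

Run 1: The run returns to its start, so emit a `<polygon>` with points (Y-flipped): 170.4518,35.4345 161.2811,97.3128 35.2176,25.0508 66.7508,7.8197.

Run 2: The run is open, so emit a `<polyline>` with points (Y-flipped): 109.8911,120.5628 131.5485,109.0755 22.7851,60.9102 166.7120,41.1041.

Run 3: The run returns to its start, so emit a `<polygon>` with points (Y-flipped): 158.2544,83.0180 133.6292,66.0258 138.5702,18.3658 61.6155,35.8333 122.5311,91.9118 175.1178,122.5147.

Run 4: The run returns to its start, so emit a `<polygon>` with points (Y-flipped): 17.7803,40.0119 119.5517,68.0249 136.7297,49.0796 43.5804,18.6909.

Run 5: The run is open, so emit a `<polyline>` with points (Y-flipped): 144.6588,12.8759 134.8545,13.0457 108.8287,22.2158 78.9021,36.6699 57.3955,52.6917.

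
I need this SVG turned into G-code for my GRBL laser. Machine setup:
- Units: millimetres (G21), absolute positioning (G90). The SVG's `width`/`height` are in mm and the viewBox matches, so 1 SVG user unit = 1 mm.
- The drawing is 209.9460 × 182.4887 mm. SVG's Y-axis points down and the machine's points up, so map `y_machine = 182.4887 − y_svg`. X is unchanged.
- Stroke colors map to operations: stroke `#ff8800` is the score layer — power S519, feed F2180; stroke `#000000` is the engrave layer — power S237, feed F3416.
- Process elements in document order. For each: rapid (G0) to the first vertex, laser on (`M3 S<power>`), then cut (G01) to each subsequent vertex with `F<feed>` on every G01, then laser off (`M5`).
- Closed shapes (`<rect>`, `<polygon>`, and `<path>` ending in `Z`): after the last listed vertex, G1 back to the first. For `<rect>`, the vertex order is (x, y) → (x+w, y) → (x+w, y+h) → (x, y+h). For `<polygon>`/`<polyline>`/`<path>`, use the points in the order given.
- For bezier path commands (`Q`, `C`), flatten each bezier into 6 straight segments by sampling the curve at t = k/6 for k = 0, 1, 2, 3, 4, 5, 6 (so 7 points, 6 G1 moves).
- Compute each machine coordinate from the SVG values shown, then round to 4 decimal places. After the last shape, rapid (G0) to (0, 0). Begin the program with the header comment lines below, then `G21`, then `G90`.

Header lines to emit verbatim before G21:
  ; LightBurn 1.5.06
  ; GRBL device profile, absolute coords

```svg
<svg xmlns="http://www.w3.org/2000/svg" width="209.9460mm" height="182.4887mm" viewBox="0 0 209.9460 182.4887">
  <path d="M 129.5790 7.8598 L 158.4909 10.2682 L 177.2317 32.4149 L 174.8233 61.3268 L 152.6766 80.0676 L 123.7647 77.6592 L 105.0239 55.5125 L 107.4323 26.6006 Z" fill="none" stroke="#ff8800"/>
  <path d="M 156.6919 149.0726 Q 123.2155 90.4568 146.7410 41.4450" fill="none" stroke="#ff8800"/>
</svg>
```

viewBox `0 0 209.9460 182.4887` with mm width/height → 1 unit = 1 mm. Flip: y_m = 182.4887 − y_svg.

**Shape 1** — `<path>` regular polygon, stroke `#ff8800` → score (S519, F2180). Machine vertices: (129.5790,174.6289) → (158.4909,172.2205) → (177.2317,150.0738) → (174.8233,121.1619) → (152.6766,102.4211) → (123.7647,104.8295) → (105.0239,126.9762) → (107.4323,155.8881) → (129.5790,174.6289). Closed: final G1 returns to the first vertex.

**Shape 2** — `<path>` quadratic bezier, stroke `#ff8800` → score (S519, F2180). Control points (SVG): P0=(156.6919,149.0726), P1=(123.2155,90.4568), P2=(146.7410,41.4450); sampled at t=k/6. Machine vertices: (156.6919,33.4161) → (147.1165,52.6879) → (140.7078,71.4262) → (137.4660,89.6309) → (137.3909,107.3021) → (140.4826,124.4397) → (146.7410,141.0437). Open path.

; LightBurn 1.5.06
; GRBL device profile, absolute coords
G21
G90
G0 X129.5790 Y174.6289
M3 S519
G01 X158.4909 Y172.2205 F2180
G01 X177.2317 Y150.0738 F2180
G01 X174.8233 Y121.1619 F2180
G01 X152.6766 Y102.4211 F2180
G01 X123.7647 Y104.8295 F2180
G01 X105.0239 Y126.9762 F2180
G01 X107.4323 Y155.8881 F2180
G01 X129.5790 Y174.6289 F2180
M5
G0 X156.6919 Y33.4161
M3 S519
G01 X147.1165 Y52.6879 F2180
G01 X140.7078 Y71.4262 F2180
G01 X137.4660 Y89.6309 F2180
G01 X137.3909 Y107.3021 F2180
G01 X140.4826 Y124.4397 F2180
G01 X146.7410 Y141.0437 F2180
M5
G0 X0.0000 Y0.0000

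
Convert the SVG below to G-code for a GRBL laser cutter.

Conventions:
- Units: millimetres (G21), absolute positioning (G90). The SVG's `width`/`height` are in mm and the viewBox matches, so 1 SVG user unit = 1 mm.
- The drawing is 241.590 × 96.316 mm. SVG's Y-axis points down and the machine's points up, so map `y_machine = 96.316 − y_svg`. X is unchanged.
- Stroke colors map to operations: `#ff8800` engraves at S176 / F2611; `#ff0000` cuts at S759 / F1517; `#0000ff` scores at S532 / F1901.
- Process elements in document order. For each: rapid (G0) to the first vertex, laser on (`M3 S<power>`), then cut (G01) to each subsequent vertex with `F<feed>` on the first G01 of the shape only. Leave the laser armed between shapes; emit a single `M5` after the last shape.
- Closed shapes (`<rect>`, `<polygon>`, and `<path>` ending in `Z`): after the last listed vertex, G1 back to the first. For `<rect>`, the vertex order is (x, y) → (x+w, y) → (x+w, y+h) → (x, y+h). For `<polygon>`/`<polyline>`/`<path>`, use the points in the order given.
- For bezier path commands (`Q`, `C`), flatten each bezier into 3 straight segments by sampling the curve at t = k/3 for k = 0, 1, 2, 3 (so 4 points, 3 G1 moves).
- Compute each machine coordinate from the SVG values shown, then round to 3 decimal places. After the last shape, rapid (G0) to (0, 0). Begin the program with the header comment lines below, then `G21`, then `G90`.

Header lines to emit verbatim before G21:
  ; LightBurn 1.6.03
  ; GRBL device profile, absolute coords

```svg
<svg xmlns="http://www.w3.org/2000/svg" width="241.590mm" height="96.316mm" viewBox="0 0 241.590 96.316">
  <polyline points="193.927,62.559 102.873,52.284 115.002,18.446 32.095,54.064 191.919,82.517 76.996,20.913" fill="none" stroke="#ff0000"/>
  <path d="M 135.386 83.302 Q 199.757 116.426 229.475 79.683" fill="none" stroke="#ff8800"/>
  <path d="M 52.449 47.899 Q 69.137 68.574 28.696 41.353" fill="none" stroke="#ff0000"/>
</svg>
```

viewBox `0 0 241.590 96.316` with mm width/height → 1 unit = 1 mm. Flip: y_m = 96.316 − y_svg.

**Shape 1** — `<polyline>` open polyline, stroke `#ff0000` → cut (S759, F1517). Machine vertices: (193.927,33.757) → (102.873,44.032) → (115.002,77.870) → (32.095,42.252) → (191.919,13.799) → (76.996,75.403). Open path.

**Shape 2** — `<path>` quadratic bezier, stroke `#ff8800` → engrave (S176, F2611). Control points (SVG): P0=(135.386,83.302), P1=(199.757,116.426), P2=(229.475,79.683); sampled at t=k/3. Machine vertices: (135.386,13.014) → (174.450,-1.306) → (205.813,-0.099) → (229.475,16.633). Open path.

**Shape 3** — `<path>` quadratic bezier, stroke `#ff0000` → cut (S759, F1517). Control points (SVG): P0=(52.449,47.899), P1=(69.137,68.574), P2=(28.696,41.353); sampled at t=k/3. Machine vertices: (52.449,48.417) → (57.227,39.955) → (49.309,42.137) → (28.696,54.963). Open path.

; LightBurn 1.6.03
; GRBL device profile, absolute coords
G21
G90
G0 X193.927 Y33.757
M3 S759
G01 X102.873 Y44.032 F1517
G01 X115.002 Y77.870
G01 X32.095 Y42.252
G01 X191.919 Y13.799
G01 X76.996 Y75.403
G0 X135.386 Y13.014
M3 S176
G01 X174.450 Y-1.306 F2611
G01 X205.813 Y-0.099
G01 X229.475 Y16.633
G0 X52.449 Y48.417
M3 S759
G01 X57.227 Y39.955 F1517
G01 X49.309 Y42.137
G01 X28.696 Y54.963
M5
G0 X0.000 Y0.000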